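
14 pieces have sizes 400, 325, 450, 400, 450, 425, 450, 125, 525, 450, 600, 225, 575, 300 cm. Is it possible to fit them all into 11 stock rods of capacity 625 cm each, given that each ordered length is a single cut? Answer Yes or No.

Yes

A valid assignment using 11 stock rods:
  stock rod 1: 600 = 600
  stock rod 2: 575 = 575
  stock rod 3: 525 = 525
  stock rod 4: 450 + 125 = 575
  stock rod 5: 450 = 450
  stock rod 6: 450 = 450
  stock rod 7: 450 = 450
  stock rod 8: 425 = 425
  stock rod 9: 400 + 225 = 625
  stock rod 10: 400 = 400
  stock rod 11: 325 + 300 = 625
Every load is within 625 cm, so 11 stock rods suffice.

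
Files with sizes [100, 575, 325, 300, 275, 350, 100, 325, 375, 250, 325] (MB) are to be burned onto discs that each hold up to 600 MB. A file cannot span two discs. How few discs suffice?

7

Total = 575 + 375 + 350 + 325 + 325 + 325 + 300 + 275 + 250 + 100 + 100 = 3300 MB.
Lower bound: ⌈3300/600⌉ = 6 discs.
A packing using 7 discs:
  disc 1: 575 = 575
  disc 2: 375 + 100 + 100 = 575
  disc 3: 350 + 250 = 600
  disc 4: 325 + 275 = 600
  disc 5: 325 = 325
  disc 6: 325 = 325
  disc 7: 300 = 300
No arrangement into 6 discs stays within capacity, so 7 is optimal.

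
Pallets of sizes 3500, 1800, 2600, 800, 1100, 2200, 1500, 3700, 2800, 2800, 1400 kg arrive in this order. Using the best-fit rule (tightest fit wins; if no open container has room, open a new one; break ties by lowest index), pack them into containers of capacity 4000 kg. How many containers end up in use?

8

  3500 → container 1 (new)  [load 3500/4000]
  1800 → container 2 (new)  [load 1800/4000]
  2600 → container 3 (new)  [load 2600/4000]
  800 → container 3  [load 3400/4000]
  1100 → container 2  [load 2900/4000]
  2200 → container 4 (new)  [load 2200/4000]
  1500 → container 4  [load 3700/4000]
  3700 → container 5 (new)  [load 3700/4000]
  2800 → container 6 (new)  [load 2800/4000]
  2800 → container 7 (new)  [load 2800/4000]
  1400 → container 8 (new)  [load 1400/4000]
8 containers opened.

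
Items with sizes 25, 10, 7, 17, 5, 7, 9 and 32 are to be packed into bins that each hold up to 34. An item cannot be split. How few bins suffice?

Total = 32 + 25 + 17 + 10 + 9 + 7 + 7 + 5 = 112.
Lower bound: ⌈112/34⌉ = 4 bins.
A packing using 4 bins:
  bin 1: 32 = 32
  bin 2: 25 + 9 = 34
  bin 3: 17 + 10 + 7 = 34
  bin 4: 7 + 5 = 12
This matches the lower bound, so 4 is optimal.

4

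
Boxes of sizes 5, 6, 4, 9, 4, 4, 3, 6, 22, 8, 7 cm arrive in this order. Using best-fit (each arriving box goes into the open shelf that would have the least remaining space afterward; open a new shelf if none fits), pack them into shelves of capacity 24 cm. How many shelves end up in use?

4

  5 → shelf 1 (new)  [load 5/24]
  6 → shelf 1  [load 11/24]
  4 → shelf 1  [load 15/24]
  9 → shelf 1  [load 24/24]
  4 → shelf 2 (new)  [load 4/24]
  4 → shelf 2  [load 8/24]
  3 → shelf 2  [load 11/24]
  6 → shelf 2  [load 17/24]
  22 → shelf 3 (new)  [load 22/24]
  8 → shelf 4 (new)  [load 8/24]
  7 → shelf 2  [load 24/24]
4 shelves opened.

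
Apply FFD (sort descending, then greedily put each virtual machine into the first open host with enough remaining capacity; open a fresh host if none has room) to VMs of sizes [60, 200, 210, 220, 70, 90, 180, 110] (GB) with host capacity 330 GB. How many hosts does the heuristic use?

4

Sorted descending: 220, 210, 200, 180, 110, 90, 70, 60.
  220 → host 1 (new)  [load 220/330]
  210 → host 2 (new)  [load 210/330]
  200 → host 3 (new)  [load 200/330]
  180 → host 4 (new)  [load 180/330]
  110 → host 1  [load 330/330]
  90 → host 2  [load 300/330]
  70 → host 3  [load 270/330]
  60 → host 3  [load 330/330]
4 hosts opened.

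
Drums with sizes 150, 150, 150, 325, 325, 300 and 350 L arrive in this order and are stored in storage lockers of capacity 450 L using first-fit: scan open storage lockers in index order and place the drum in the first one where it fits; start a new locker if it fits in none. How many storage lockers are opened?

5

  150 → locker 1 (new)  [load 150/450]
  150 → locker 1  [load 300/450]
  150 → locker 1  [load 450/450]
  325 → locker 2 (new)  [load 325/450]
  325 → locker 3 (new)  [load 325/450]
  300 → locker 4 (new)  [load 300/450]
  350 → locker 5 (new)  [load 350/450]
5 storage lockers opened.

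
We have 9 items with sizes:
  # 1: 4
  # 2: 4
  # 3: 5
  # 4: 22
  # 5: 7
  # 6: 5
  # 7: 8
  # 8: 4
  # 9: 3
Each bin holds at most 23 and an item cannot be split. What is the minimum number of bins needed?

Total = 22 + 8 + 7 + 5 + 5 + 4 + 4 + 4 + 3 = 62.
Lower bound: ⌈62/23⌉ = 3 bins.
A packing using 3 bins:
  bin 1: 22 = 22
  bin 2: 8 + 7 + 5 + 3 = 23
  bin 3: 5 + 4 + 4 + 4 = 17
This matches the lower bound, so 3 is optimal.

3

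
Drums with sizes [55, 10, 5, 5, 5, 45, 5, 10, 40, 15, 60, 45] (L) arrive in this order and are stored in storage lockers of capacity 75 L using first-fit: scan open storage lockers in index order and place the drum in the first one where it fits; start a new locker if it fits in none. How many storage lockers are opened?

  55 → locker 1 (new)  [load 55/75]
  10 → locker 1  [load 65/75]
  5 → locker 1  [load 70/75]
  5 → locker 1  [load 75/75]
  5 → locker 2 (new)  [load 5/75]
  45 → locker 2  [load 50/75]
  5 → locker 2  [load 55/75]
  10 → locker 2  [load 65/75]
  40 → locker 3 (new)  [load 40/75]
  15 → locker 3  [load 55/75]
  60 → locker 4 (new)  [load 60/75]
  45 → locker 5 (new)  [load 45/75]
5 storage lockers opened.

5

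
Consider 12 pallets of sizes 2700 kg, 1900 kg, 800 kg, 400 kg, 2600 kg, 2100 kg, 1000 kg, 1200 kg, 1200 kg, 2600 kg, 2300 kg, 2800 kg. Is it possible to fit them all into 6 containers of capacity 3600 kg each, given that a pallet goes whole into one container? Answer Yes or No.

Total = 21600 kg; ⌈21600/3600⌉ = 6.
7 pallets each exceed half the capacity and cannot share a container, forcing at least 7 containers.
At least 7 containers are required, but only 6 are allowed.

No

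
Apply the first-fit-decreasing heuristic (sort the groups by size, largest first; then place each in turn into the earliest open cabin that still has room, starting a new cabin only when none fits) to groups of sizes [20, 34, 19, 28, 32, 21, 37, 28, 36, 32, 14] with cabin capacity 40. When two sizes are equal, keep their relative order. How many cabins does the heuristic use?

Sorted descending: 37, 36, 34, 32, 32, 28, 28, 21, 20, 19, 14.
  37 → cabin 1 (new)  [load 37/40]
  36 → cabin 2 (new)  [load 36/40]
  34 → cabin 3 (new)  [load 34/40]
  32 → cabin 4 (new)  [load 32/40]
  32 → cabin 5 (new)  [load 32/40]
  28 → cabin 6 (new)  [load 28/40]
  28 → cabin 7 (new)  [load 28/40]
  21 → cabin 8 (new)  [load 21/40]
  20 → cabin 9 (new)  [load 20/40]
  19 → cabin 8  [load 40/40]
  14 → cabin 9  [load 34/40]
9 cabins opened.

9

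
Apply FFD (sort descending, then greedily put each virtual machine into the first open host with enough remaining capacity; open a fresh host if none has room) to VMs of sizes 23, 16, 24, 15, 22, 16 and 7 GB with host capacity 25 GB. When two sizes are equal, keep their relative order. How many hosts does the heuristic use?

6

Sorted descending: 24, 23, 22, 16, 16, 15, 7.
  24 → host 1 (new)  [load 24/25]
  23 → host 2 (new)  [load 23/25]
  22 → host 3 (new)  [load 22/25]
  16 → host 4 (new)  [load 16/25]
  16 → host 5 (new)  [load 16/25]
  15 → host 6 (new)  [load 15/25]
  7 → host 4  [load 23/25]
6 hosts opened.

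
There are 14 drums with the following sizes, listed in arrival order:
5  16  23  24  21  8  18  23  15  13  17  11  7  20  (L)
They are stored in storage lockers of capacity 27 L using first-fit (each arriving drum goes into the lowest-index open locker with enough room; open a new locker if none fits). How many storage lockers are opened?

  5 → locker 1 (new)  [load 5/27]
  16 → locker 1  [load 21/27]
  23 → locker 2 (new)  [load 23/27]
  24 → locker 3 (new)  [load 24/27]
  21 → locker 4 (new)  [load 21/27]
  8 → locker 5 (new)  [load 8/27]
  18 → locker 5  [load 26/27]
  23 → locker 6 (new)  [load 23/27]
  15 → locker 7 (new)  [load 15/27]
  13 → locker 8 (new)  [load 13/27]
  17 → locker 9 (new)  [load 17/27]
  11 → locker 7  [load 26/27]
  7 → locker 8  [load 20/27]
  20 → locker 10 (new)  [load 20/27]
10 storage lockers opened.

10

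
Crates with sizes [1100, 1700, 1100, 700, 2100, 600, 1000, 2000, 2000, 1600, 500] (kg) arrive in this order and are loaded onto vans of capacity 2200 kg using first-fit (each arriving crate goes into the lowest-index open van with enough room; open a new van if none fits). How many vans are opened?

8

  1100 → van 1 (new)  [load 1100/2200]
  1700 → van 2 (new)  [load 1700/2200]
  1100 → van 1  [load 2200/2200]
  700 → van 3 (new)  [load 700/2200]
  2100 → van 4 (new)  [load 2100/2200]
  600 → van 3  [load 1300/2200]
  1000 → van 5 (new)  [load 1000/2200]
  2000 → van 6 (new)  [load 2000/2200]
  2000 → van 7 (new)  [load 2000/2200]
  1600 → van 8 (new)  [load 1600/2200]
  500 → van 2  [load 2200/2200]
8 vans opened.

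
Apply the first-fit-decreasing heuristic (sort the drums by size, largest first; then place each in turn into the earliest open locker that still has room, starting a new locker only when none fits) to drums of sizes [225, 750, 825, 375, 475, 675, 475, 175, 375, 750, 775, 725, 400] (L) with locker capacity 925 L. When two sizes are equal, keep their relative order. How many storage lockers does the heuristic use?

9

Sorted descending: 825, 775, 750, 750, 725, 675, 475, 475, 400, 375, 375, 225, 175.
  825 → locker 1 (new)  [load 825/925]
  775 → locker 2 (new)  [load 775/925]
  750 → locker 3 (new)  [load 750/925]
  750 → locker 4 (new)  [load 750/925]
  725 → locker 5 (new)  [load 725/925]
  675 → locker 6 (new)  [load 675/925]
  475 → locker 7 (new)  [load 475/925]
  475 → locker 8 (new)  [load 475/925]
  400 → locker 7  [load 875/925]
  375 → locker 8  [load 850/925]
  375 → locker 9 (new)  [load 375/925]
  225 → locker 6  [load 900/925]
  175 → locker 3  [load 925/925]
9 storage lockers opened.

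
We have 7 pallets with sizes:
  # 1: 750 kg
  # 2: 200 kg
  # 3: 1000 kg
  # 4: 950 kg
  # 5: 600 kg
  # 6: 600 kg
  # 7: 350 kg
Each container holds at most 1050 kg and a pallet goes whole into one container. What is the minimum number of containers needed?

Total = 1000 + 950 + 750 + 600 + 600 + 350 + 200 = 4450 kg.
Lower bound: ⌈4450/1050⌉ = 5 containers.
A packing using 5 containers:
  container 1: 1000 = 1000
  container 2: 950 = 950
  container 3: 750 + 200 = 950
  container 4: 600 + 350 = 950
  container 5: 600 = 600
This matches the lower bound, so 5 is optimal.

5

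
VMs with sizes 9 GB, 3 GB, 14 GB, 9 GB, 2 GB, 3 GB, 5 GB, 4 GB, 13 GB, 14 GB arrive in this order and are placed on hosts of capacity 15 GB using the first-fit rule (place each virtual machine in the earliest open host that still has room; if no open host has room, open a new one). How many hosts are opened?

6

  9 → host 1 (new)  [load 9/15]
  3 → host 1  [load 12/15]
  14 → host 2 (new)  [load 14/15]
  9 → host 3 (new)  [load 9/15]
  2 → host 1  [load 14/15]
  3 → host 3  [load 12/15]
  5 → host 4 (new)  [load 5/15]
  4 → host 4  [load 9/15]
  13 → host 5 (new)  [load 13/15]
  14 → host 6 (new)  [load 14/15]
6 hosts opened.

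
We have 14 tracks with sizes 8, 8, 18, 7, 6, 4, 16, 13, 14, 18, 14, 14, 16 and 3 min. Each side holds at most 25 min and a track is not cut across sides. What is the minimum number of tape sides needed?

Total = 18 + 18 + 16 + 16 + 14 + 14 + 14 + 13 + 8 + 8 + 7 + 6 + 4 + 3 = 159 min.
Lower bound: ⌈159/25⌉ = 7 tape sides.
Also, 8 tracks each exceed 25/2 min, and no two of those can share a side, so at least 8 tape sides are needed.
A packing using 8 tape sides:
  side 1: 18 + 7 = 25
  side 2: 18 + 6 = 24
  side 3: 16 + 8 = 24
  side 4: 16 + 8 = 24
  side 5: 14 + 4 + 3 = 21
  side 6: 14 = 14
  side 7: 14 = 14
  side 8: 13 = 13
This matches the lower bound, so 8 is optimal.

8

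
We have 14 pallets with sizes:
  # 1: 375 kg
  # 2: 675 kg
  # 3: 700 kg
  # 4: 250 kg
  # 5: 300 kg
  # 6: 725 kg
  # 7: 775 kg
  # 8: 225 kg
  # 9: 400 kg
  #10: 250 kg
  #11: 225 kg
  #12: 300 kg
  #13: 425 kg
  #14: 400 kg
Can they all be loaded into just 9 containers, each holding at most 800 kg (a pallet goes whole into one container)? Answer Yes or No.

A valid assignment using 8 containers:
  container 1: 775 = 775
  container 2: 725 = 725
  container 3: 700 = 700
  container 4: 675 = 675
  container 5: 425 + 375 = 800
  container 6: 400 + 400 = 800
  container 7: 300 + 250 + 250 = 800
  container 8: 300 + 225 + 225 = 750
That uses only 8 ≤ 9, so 9 containers are enough.

Yes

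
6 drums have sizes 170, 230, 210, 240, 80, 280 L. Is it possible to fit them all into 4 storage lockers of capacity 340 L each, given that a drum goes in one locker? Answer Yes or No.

Total = 1210 L; ⌈1210/340⌉ = 4.
The bound of 4 does not rule out 4, but exhaustive search shows no assignment into 4 storage lockers of capacity 340 L exists — the minimum is 5.

No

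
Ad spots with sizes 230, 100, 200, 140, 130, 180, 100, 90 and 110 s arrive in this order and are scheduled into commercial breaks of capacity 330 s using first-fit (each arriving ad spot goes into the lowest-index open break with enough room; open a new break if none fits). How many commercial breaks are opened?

4

  230 → break 1 (new)  [load 230/330]
  100 → break 1  [load 330/330]
  200 → break 2 (new)  [load 200/330]
  140 → break 3 (new)  [load 140/330]
  130 → break 2  [load 330/330]
  180 → break 3  [load 320/330]
  100 → break 4 (new)  [load 100/330]
  90 → break 4  [load 190/330]
  110 → break 4  [load 300/330]
4 commercial breaks opened.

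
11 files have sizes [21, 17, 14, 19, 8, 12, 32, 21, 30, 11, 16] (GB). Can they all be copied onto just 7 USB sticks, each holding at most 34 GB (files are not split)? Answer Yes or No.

Yes

A valid assignment using 7 USB sticks:
  USB stick 1: 32 = 32
  USB stick 2: 30 = 30
  USB stick 3: 21 + 12 = 33
  USB stick 4: 21 + 11 = 32
  USB stick 5: 19 + 14 = 33
  USB stick 6: 17 + 16 = 33
  USB stick 7: 8 = 8
Every load is within 34 GB, so 7 USB sticks suffice.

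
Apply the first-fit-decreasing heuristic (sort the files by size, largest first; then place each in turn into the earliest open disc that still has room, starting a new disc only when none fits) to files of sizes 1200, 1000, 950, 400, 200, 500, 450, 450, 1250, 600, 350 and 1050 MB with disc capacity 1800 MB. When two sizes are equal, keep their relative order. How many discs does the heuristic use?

Sorted descending: 1250, 1200, 1050, 1000, 950, 600, 500, 450, 450, 400, 350, 200.
  1250 → disc 1 (new)  [load 1250/1800]
  1200 → disc 2 (new)  [load 1200/1800]
  1050 → disc 3 (new)  [load 1050/1800]
  1000 → disc 4 (new)  [load 1000/1800]
  950 → disc 5 (new)  [load 950/1800]
  600 → disc 2  [load 1800/1800]
  500 → disc 1  [load 1750/1800]
  450 → disc 3  [load 1500/1800]
  450 → disc 4  [load 1450/1800]
  400 → disc 5  [load 1350/1800]
  350 → disc 4  [load 1800/1800]
  200 → disc 3  [load 1700/1800]
5 discs opened.

5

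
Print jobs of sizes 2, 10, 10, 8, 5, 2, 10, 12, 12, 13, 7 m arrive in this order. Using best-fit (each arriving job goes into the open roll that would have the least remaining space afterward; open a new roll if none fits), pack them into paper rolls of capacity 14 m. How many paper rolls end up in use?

  2 → roll 1 (new)  [load 2/14]
  10 → roll 1  [load 12/14]
  10 → roll 2 (new)  [load 10/14]
  8 → roll 3 (new)  [load 8/14]
  5 → roll 3  [load 13/14]
  2 → roll 1  [load 14/14]
  10 → roll 4 (new)  [load 10/14]
  12 → roll 5 (new)  [load 12/14]
  12 → roll 6 (new)  [load 12/14]
  13 → roll 7 (new)  [load 13/14]
  7 → roll 8 (new)  [load 7/14]
8 paper rolls opened.

8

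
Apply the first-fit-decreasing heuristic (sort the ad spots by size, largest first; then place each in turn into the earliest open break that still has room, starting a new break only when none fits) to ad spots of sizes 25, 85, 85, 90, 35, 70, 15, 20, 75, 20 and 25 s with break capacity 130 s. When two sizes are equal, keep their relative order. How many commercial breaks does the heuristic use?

5

Sorted descending: 90, 85, 85, 75, 70, 35, 25, 25, 20, 20, 15.
  90 → break 1 (new)  [load 90/130]
  85 → break 2 (new)  [load 85/130]
  85 → break 3 (new)  [load 85/130]
  75 → break 4 (new)  [load 75/130]
  70 → break 5 (new)  [load 70/130]
  35 → break 1  [load 125/130]
  25 → break 2  [load 110/130]
  25 → break 3  [load 110/130]
  20 → break 2  [load 130/130]
  20 → break 3  [load 130/130]
  15 → break 4  [load 90/130]
5 commercial breaks opened.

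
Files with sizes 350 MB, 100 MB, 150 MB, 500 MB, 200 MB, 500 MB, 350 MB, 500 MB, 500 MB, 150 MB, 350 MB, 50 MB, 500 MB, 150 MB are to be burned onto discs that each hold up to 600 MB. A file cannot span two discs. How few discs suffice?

9

Total = 500 + 500 + 500 + 500 + 500 + 350 + 350 + 350 + 200 + 150 + 150 + 150 + 100 + 50 = 4350 MB.
Lower bound: ⌈4350/600⌉ = 8 discs.
A packing using 9 discs:
  disc 1: 500 + 100 = 600
  disc 2: 500 + 50 = 550
  disc 3: 500 = 500
  disc 4: 500 = 500
  disc 5: 500 = 500
  disc 6: 350 + 200 = 550
  disc 7: 350 + 150 = 500
  disc 8: 350 + 150 = 500
  disc 9: 150 = 150
No arrangement into 8 discs stays within capacity, so 9 is optimal.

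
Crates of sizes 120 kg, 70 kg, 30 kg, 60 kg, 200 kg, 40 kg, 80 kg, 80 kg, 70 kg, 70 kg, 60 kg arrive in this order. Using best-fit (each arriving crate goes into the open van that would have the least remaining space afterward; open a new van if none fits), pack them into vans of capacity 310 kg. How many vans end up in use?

3

  120 → van 1 (new)  [load 120/310]
  70 → van 1  [load 190/310]
  30 → van 1  [load 220/310]
  60 → van 1  [load 280/310]
  200 → van 2 (new)  [load 200/310]
  40 → van 2  [load 240/310]
  80 → van 3 (new)  [load 80/310]
  80 → van 3  [load 160/310]
  70 → van 2  [load 310/310]
  70 → van 3  [load 230/310]
  60 → van 3  [load 290/310]
3 vans opened.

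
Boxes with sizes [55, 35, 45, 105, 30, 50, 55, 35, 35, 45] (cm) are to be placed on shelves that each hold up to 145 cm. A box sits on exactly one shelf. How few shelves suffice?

Total = 105 + 55 + 55 + 50 + 45 + 45 + 35 + 35 + 35 + 30 = 490 cm.
Lower bound: ⌈490/145⌉ = 4 shelves.
A packing using 4 shelves:
  shelf 1: 105 + 35 = 140
  shelf 2: 55 + 55 + 35 = 145
  shelf 3: 50 + 45 + 45 = 140
  shelf 4: 35 + 30 = 65
This matches the lower bound, so 4 is optimal.

4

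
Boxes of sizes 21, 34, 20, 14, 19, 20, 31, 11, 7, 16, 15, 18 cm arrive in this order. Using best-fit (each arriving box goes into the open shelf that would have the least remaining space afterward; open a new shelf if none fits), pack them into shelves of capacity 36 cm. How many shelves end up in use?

  21 → shelf 1 (new)  [load 21/36]
  34 → shelf 2 (new)  [load 34/36]
  20 → shelf 3 (new)  [load 20/36]
  14 → shelf 1  [load 35/36]
  19 → shelf 4 (new)  [load 19/36]
  20 → shelf 5 (new)  [load 20/36]
  31 → shelf 6 (new)  [load 31/36]
  11 → shelf 3  [load 31/36]
  7 → shelf 5  [load 27/36]
  16 → shelf 4  [load 35/36]
  15 → shelf 7 (new)  [load 15/36]
  18 → shelf 7  [load 33/36]
7 shelves opened.

7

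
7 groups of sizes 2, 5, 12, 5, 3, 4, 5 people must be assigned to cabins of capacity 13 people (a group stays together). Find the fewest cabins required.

Total = 12 + 5 + 5 + 5 + 4 + 3 + 2 = 36 people.
Lower bound: ⌈36/13⌉ = 3 cabins.
A packing using 3 cabins:
  cabin 1: 12 = 12
  cabin 2: 5 + 5 + 3 = 13
  cabin 3: 5 + 4 + 2 = 11
This matches the lower bound, so 3 is optimal.

3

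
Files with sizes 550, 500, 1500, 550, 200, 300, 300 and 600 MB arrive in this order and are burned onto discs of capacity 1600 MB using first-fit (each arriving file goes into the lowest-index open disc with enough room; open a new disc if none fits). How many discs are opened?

3

  550 → disc 1 (new)  [load 550/1600]
  500 → disc 1  [load 1050/1600]
  1500 → disc 2 (new)  [load 1500/1600]
  550 → disc 1  [load 1600/1600]
  200 → disc 3 (new)  [load 200/1600]
  300 → disc 3  [load 500/1600]
  300 → disc 3  [load 800/1600]
  600 → disc 3  [load 1400/1600]
3 discs opened.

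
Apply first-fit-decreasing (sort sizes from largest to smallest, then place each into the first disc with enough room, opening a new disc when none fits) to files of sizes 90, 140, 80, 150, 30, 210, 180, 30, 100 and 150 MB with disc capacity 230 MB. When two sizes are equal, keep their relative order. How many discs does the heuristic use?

6

Sorted descending: 210, 180, 150, 150, 140, 100, 90, 80, 30, 30.
  210 → disc 1 (new)  [load 210/230]
  180 → disc 2 (new)  [load 180/230]
  150 → disc 3 (new)  [load 150/230]
  150 → disc 4 (new)  [load 150/230]
  140 → disc 5 (new)  [load 140/230]
  100 → disc 6 (new)  [load 100/230]
  90 → disc 5  [load 230/230]
  80 → disc 3  [load 230/230]
  30 → disc 2  [load 210/230]
  30 → disc 4  [load 180/230]
6 discs opened.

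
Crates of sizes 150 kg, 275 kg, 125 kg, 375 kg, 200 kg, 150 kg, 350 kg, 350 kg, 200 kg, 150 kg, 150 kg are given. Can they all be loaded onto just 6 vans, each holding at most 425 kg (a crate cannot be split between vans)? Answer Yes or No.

Total = 2475 kg; ⌈2475/425⌉ = 6.
The bound of 6 does not rule out 6, but exhaustive search shows no assignment into 6 vans of capacity 425 kg exists — the minimum is 7.

No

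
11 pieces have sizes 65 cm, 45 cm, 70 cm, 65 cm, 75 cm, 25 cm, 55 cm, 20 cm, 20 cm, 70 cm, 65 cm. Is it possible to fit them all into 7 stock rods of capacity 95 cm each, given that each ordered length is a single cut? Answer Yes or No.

Total = 575 cm; ⌈575/95⌉ = 7.
The bound of 7 does not rule out 7, but exhaustive search shows no assignment into 7 stock rods of capacity 95 cm exists — the minimum is 8.

No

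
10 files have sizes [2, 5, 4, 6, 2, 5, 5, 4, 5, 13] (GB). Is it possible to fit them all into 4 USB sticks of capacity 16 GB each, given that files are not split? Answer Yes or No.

Yes

A valid assignment using 4 USB sticks:
  USB stick 1: 13 + 2 = 15
  USB stick 2: 6 + 5 + 5 = 16
  USB stick 3: 5 + 5 + 4 + 2 = 16
  USB stick 4: 4 = 4
Every load is within 16 GB, so 4 USB sticks suffice.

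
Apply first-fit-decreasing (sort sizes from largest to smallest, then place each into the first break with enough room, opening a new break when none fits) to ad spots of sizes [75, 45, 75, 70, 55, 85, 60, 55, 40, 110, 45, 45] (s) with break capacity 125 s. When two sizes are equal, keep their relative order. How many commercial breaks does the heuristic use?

Sorted descending: 110, 85, 75, 75, 70, 60, 55, 55, 45, 45, 45, 40.
  110 → break 1 (new)  [load 110/125]
  85 → break 2 (new)  [load 85/125]
  75 → break 3 (new)  [load 75/125]
  75 → break 4 (new)  [load 75/125]
  70 → break 5 (new)  [load 70/125]
  60 → break 6 (new)  [load 60/125]
  55 → break 5  [load 125/125]
  55 → break 6  [load 115/125]
  45 → break 3  [load 120/125]
  45 → break 4  [load 120/125]
  45 → break 7 (new)  [load 45/125]
  40 → break 2  [load 125/125]
7 commercial breaks opened.

7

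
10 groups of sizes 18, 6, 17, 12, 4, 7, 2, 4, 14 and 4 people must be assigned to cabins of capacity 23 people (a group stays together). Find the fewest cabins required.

4

Total = 18 + 17 + 14 + 12 + 7 + 6 + 4 + 4 + 4 + 2 = 88 people.
Lower bound: ⌈88/23⌉ = 4 cabins.
A packing using 4 cabins:
  cabin 1: 18 + 4 = 22
  cabin 2: 17 + 6 = 23
  cabin 3: 14 + 7 + 2 = 23
  cabin 4: 12 + 4 + 4 = 20
This matches the lower bound, so 4 is optimal.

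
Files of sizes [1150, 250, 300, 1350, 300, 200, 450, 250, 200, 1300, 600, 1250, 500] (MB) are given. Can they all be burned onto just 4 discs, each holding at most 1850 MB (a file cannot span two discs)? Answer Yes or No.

No

Total = 8100 MB; ⌈8100/1850⌉ = 5.
At least 5 discs are required, but only 4 are allowed.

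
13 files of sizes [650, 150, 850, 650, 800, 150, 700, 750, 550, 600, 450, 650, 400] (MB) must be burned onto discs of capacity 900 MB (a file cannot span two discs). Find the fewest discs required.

10

Total = 850 + 800 + 750 + 700 + 650 + 650 + 650 + 600 + 550 + 450 + 400 + 150 + 150 = 7350 MB.
Lower bound: ⌈7350/900⌉ = 9 discs.
A packing using 10 discs:
  disc 1: 850 = 850
  disc 2: 800 = 800
  disc 3: 750 + 150 = 900
  disc 4: 700 + 150 = 850
  disc 5: 650 = 650
  disc 6: 650 = 650
  disc 7: 650 = 650
  disc 8: 600 = 600
  disc 9: 550 = 550
  disc 10: 450 + 400 = 850
No arrangement into 9 discs stays within capacity, so 10 is optimal.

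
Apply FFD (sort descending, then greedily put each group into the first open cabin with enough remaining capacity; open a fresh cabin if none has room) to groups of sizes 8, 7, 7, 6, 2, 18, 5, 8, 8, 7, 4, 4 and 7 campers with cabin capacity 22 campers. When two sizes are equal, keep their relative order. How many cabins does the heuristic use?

Sorted descending: 18, 8, 8, 8, 7, 7, 7, 7, 6, 5, 4, 4, 2.
  18 → cabin 1 (new)  [load 18/22]
  8 → cabin 2 (new)  [load 8/22]
  8 → cabin 2  [load 16/22]
  8 → cabin 3 (new)  [load 8/22]
  7 → cabin 3  [load 15/22]
  7 → cabin 3  [load 22/22]
  7 → cabin 4 (new)  [load 7/22]
  7 → cabin 4  [load 14/22]
  6 → cabin 2  [load 22/22]
  5 → cabin 4  [load 19/22]
  4 → cabin 1  [load 22/22]
  4 → cabin 5 (new)  [load 4/22]
  2 → cabin 4  [load 21/22]
5 cabins opened.

5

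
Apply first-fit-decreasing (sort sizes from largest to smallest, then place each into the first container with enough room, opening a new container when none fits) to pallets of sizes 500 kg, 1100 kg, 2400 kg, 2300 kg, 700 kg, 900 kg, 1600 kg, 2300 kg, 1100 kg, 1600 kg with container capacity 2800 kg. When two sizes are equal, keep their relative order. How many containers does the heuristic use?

6

Sorted descending: 2400, 2300, 2300, 1600, 1600, 1100, 1100, 900, 700, 500.
  2400 → container 1 (new)  [load 2400/2800]
  2300 → container 2 (new)  [load 2300/2800]
  2300 → container 3 (new)  [load 2300/2800]
  1600 → container 4 (new)  [load 1600/2800]
  1600 → container 5 (new)  [load 1600/2800]
  1100 → container 4  [load 2700/2800]
  1100 → container 5  [load 2700/2800]
  900 → container 6 (new)  [load 900/2800]
  700 → container 6  [load 1600/2800]
  500 → container 2  [load 2800/2800]
6 containers opened.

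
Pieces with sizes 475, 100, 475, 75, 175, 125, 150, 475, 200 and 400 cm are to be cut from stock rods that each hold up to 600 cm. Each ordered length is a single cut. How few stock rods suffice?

5

Total = 475 + 475 + 475 + 400 + 200 + 175 + 150 + 125 + 100 + 75 = 2650 cm.
Lower bound: ⌈2650/600⌉ = 5 stock rods.
A packing using 5 stock rods:
  stock rod 1: 475 + 125 = 600
  stock rod 2: 475 + 100 = 575
  stock rod 3: 475 + 75 = 550
  stock rod 4: 400 + 200 = 600
  stock rod 5: 175 + 150 = 325
This matches the lower bound, so 5 is optimal.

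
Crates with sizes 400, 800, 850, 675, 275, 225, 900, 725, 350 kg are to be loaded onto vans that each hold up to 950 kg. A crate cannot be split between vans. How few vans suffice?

6

Total = 900 + 850 + 800 + 725 + 675 + 400 + 350 + 275 + 225 = 5200 kg.
Lower bound: ⌈5200/950⌉ = 6 vans.
A packing using 6 vans:
  van 1: 900 = 900
  van 2: 850 = 850
  van 3: 800 = 800
  van 4: 725 + 225 = 950
  van 5: 675 + 275 = 950
  van 6: 400 + 350 = 750
This matches the lower bound, so 6 is optimal.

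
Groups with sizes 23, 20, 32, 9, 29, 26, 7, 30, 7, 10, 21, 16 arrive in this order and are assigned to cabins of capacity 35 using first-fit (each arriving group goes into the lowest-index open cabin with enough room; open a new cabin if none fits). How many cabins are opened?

  23 → cabin 1 (new)  [load 23/35]
  20 → cabin 2 (new)  [load 20/35]
  32 → cabin 3 (new)  [load 32/35]
  9 → cabin 1  [load 32/35]
  29 → cabin 4 (new)  [load 29/35]
  26 → cabin 5 (new)  [load 26/35]
  7 → cabin 2  [load 27/35]
  30 → cabin 6 (new)  [load 30/35]
  7 → cabin 2  [load 34/35]
  10 → cabin 7 (new)  [load 10/35]
  21 → cabin 7  [load 31/35]
  16 → cabin 8 (new)  [load 16/35]
8 cabins opened.

8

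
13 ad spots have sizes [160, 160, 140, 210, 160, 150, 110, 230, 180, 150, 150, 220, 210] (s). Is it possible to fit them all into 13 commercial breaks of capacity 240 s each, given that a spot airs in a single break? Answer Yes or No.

Yes

A valid assignment using 13 commercial breaks:
  break 1: 230 = 230
  break 2: 220 = 220
  break 3: 210 = 210
  break 4: 210 = 210
  break 5: 180 = 180
  break 6: 160 = 160
  break 7: 160 = 160
  break 8: 160 = 160
  break 9: 150 = 150
  break 10: 150 = 150
  break 11: 150 = 150
  break 12: 140 = 140
  break 13: 110 = 110
Every load is within 240 s, so 13 commercial breaks suffice.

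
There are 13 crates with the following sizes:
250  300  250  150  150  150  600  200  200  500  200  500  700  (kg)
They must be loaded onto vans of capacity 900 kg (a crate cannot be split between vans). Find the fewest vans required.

5

Total = 700 + 600 + 500 + 500 + 300 + 250 + 250 + 200 + 200 + 200 + 150 + 150 + 150 = 4150 kg.
Lower bound: ⌈4150/900⌉ = 5 vans.
A packing using 5 vans:
  van 1: 700 + 200 = 900
  van 2: 600 + 300 = 900
  van 3: 500 + 250 + 150 = 900
  van 4: 500 + 250 + 150 = 900
  van 5: 200 + 200 + 150 = 550
This matches the lower bound, so 5 is optimal.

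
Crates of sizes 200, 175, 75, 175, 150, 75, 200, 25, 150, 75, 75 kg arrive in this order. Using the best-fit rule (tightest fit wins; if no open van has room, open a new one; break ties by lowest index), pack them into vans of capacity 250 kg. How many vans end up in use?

  200 → van 1 (new)  [load 200/250]
  175 → van 2 (new)  [load 175/250]
  75 → van 2  [load 250/250]
  175 → van 3 (new)  [load 175/250]
  150 → van 4 (new)  [load 150/250]
  75 → van 3  [load 250/250]
  200 → van 5 (new)  [load 200/250]
  25 → van 1  [load 225/250]
  150 → van 6 (new)  [load 150/250]
  75 → van 4  [load 225/250]
  75 → van 6  [load 225/250]
6 vans opened.

6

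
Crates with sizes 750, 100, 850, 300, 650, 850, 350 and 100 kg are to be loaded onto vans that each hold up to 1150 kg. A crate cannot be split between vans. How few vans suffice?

4

Total = 850 + 850 + 750 + 650 + 350 + 300 + 100 + 100 = 3950 kg.
Lower bound: ⌈3950/1150⌉ = 4 vans.
A packing using 4 vans:
  van 1: 850 + 300 = 1150
  van 2: 850 + 100 + 100 = 1050
  van 3: 750 + 350 = 1100
  van 4: 650 = 650
This matches the lower bound, so 4 is optimal.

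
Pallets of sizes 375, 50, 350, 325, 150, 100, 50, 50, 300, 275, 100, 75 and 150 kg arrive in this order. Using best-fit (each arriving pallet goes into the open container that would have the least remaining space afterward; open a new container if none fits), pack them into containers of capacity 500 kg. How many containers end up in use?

  375 → container 1 (new)  [load 375/500]
  50 → container 1  [load 425/500]
  350 → container 2 (new)  [load 350/500]
  325 → container 3 (new)  [load 325/500]
  150 → container 2  [load 500/500]
  100 → container 3  [load 425/500]
  50 → container 1  [load 475/500]
  50 → container 3  [load 475/500]
  300 → container 4 (new)  [load 300/500]
  275 → container 5 (new)  [load 275/500]
  100 → container 4  [load 400/500]
  75 → container 4  [load 475/500]
  150 → container 5  [load 425/500]
5 containers opened.

5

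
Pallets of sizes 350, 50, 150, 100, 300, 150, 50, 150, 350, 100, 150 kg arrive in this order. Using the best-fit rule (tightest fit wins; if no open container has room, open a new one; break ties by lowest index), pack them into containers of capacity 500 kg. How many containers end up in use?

4

  350 → container 1 (new)  [load 350/500]
  50 → container 1  [load 400/500]
  150 → container 2 (new)  [load 150/500]
  100 → container 1  [load 500/500]
  300 → container 2  [load 450/500]
  150 → container 3 (new)  [load 150/500]
  50 → container 2  [load 500/500]
  150 → container 3  [load 300/500]
  350 → container 4 (new)  [load 350/500]
  100 → container 4  [load 450/500]
  150 → container 3  [load 450/500]
4 containers opened.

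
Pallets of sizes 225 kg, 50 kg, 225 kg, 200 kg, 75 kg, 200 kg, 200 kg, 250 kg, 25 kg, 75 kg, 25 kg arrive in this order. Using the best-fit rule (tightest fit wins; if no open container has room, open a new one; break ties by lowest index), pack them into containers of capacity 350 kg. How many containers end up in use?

  225 → container 1 (new)  [load 225/350]
  50 → container 1  [load 275/350]
  225 → container 2 (new)  [load 225/350]
  200 → container 3 (new)  [load 200/350]
  75 → container 1  [load 350/350]
  200 → container 4 (new)  [load 200/350]
  200 → container 5 (new)  [load 200/350]
  250 → container 6 (new)  [load 250/350]
  25 → container 6  [load 275/350]
  75 → container 6  [load 350/350]
  25 → container 2  [load 250/350]
6 containers opened.

6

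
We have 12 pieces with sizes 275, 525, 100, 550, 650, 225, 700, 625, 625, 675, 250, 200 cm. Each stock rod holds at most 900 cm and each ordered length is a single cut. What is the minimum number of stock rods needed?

7

Total = 700 + 675 + 650 + 625 + 625 + 550 + 525 + 275 + 250 + 225 + 200 + 100 = 5400 cm.
Lower bound: ⌈5400/900⌉ = 6 stock rods.
Also, 7 pieces each exceed 450 cm, and no two of those can share a stock rod, so at least 7 stock rods are needed.
A packing using 7 stock rods:
  stock rod 1: 700 + 200 = 900
  stock rod 2: 675 + 225 = 900
  stock rod 3: 650 + 250 = 900
  stock rod 4: 625 + 275 = 900
  stock rod 5: 625 + 100 = 725
  stock rod 6: 550 = 550
  stock rod 7: 525 = 525
This matches the lower bound, so 7 is optimal.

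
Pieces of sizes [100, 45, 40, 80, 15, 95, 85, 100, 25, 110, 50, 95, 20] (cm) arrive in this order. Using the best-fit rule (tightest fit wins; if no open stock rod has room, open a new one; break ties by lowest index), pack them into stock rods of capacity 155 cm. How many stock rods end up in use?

  100 → stock rod 1 (new)  [load 100/155]
  45 → stock rod 1  [load 145/155]
  40 → stock rod 2 (new)  [load 40/155]
  80 → stock rod 2  [load 120/155]
  15 → stock rod 2  [load 135/155]
  95 → stock rod 3 (new)  [load 95/155]
  85 → stock rod 4 (new)  [load 85/155]
  100 → stock rod 5 (new)  [load 100/155]
  25 → stock rod 5  [load 125/155]
  110 → stock rod 6 (new)  [load 110/155]
  50 → stock rod 3  [load 145/155]
  95 → stock rod 7 (new)  [load 95/155]
  20 → stock rod 2  [load 155/155]
7 stock rods opened.

7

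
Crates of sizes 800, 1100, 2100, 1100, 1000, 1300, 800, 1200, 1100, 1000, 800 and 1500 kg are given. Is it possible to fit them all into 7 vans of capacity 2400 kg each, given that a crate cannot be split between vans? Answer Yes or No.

Yes

A valid assignment using 7 vans:
  van 1: 2100 = 2100
  van 2: 1500 + 800 = 2300
  van 3: 1300 + 1100 = 2400
  van 4: 1200 + 1100 = 2300
  van 5: 1100 + 1000 = 2100
  van 6: 1000 + 800 = 1800
  van 7: 800 = 800
Every load is within 2400 kg, so 7 vans suffice.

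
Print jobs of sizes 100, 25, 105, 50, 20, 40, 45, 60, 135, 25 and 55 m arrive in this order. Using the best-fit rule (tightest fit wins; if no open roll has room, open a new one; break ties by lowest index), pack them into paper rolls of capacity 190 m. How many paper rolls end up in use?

  100 → roll 1 (new)  [load 100/190]
  25 → roll 1  [load 125/190]
  105 → roll 2 (new)  [load 105/190]
  50 → roll 1  [load 175/190]
  20 → roll 2  [load 125/190]
  40 → roll 2  [load 165/190]
  45 → roll 3 (new)  [load 45/190]
  60 → roll 3  [load 105/190]
  135 → roll 4 (new)  [load 135/190]
  25 → roll 2  [load 190/190]
  55 → roll 4  [load 190/190]
4 paper rolls opened.

4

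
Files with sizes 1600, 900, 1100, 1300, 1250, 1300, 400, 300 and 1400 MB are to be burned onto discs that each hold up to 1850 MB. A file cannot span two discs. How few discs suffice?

Total = 1600 + 1400 + 1300 + 1300 + 1250 + 1100 + 900 + 400 + 300 = 9550 MB.
Lower bound: ⌈9550/1850⌉ = 6 discs.
A packing using 7 discs:
  disc 1: 1600 = 1600
  disc 2: 1400 + 400 = 1800
  disc 3: 1300 + 300 = 1600
  disc 4: 1300 = 1300
  disc 5: 1250 = 1250
  disc 6: 1100 = 1100
  disc 7: 900 = 900
No arrangement into 6 discs stays within capacity, so 7 is optimal.

7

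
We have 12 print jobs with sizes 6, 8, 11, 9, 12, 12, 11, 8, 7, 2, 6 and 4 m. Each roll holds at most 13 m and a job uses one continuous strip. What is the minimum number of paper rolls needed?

Total = 12 + 12 + 11 + 11 + 9 + 8 + 8 + 7 + 6 + 6 + 4 + 2 = 96 m.
Lower bound: ⌈96/13⌉ = 8 paper rolls.
A packing using 9 paper rolls:
  roll 1: 12 = 12
  roll 2: 12 = 12
  roll 3: 11 + 2 = 13
  roll 4: 11 = 11
  roll 5: 9 + 4 = 13
  roll 6: 8 = 8
  roll 7: 8 = 8
  roll 8: 7 + 6 = 13
  roll 9: 6 = 6
No arrangement into 8 paper rolls stays within capacity, so 9 is optimal.

9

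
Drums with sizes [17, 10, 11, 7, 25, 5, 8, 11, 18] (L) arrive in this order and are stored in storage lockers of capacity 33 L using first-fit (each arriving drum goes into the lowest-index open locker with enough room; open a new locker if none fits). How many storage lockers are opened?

4

  17 → locker 1 (new)  [load 17/33]
  10 → locker 1  [load 27/33]
  11 → locker 2 (new)  [load 11/33]
  7 → locker 2  [load 18/33]
  25 → locker 3 (new)  [load 25/33]
  5 → locker 1  [load 32/33]
  8 → locker 2  [load 26/33]
  11 → locker 4 (new)  [load 11/33]
  18 → locker 4  [load 29/33]
4 storage lockers opened.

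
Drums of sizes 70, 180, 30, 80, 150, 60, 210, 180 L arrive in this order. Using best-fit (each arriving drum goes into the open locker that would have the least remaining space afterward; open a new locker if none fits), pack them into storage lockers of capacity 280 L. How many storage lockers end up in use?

4

  70 → locker 1 (new)  [load 70/280]
  180 → locker 1  [load 250/280]
  30 → locker 1  [load 280/280]
  80 → locker 2 (new)  [load 80/280]
  150 → locker 2  [load 230/280]
  60 → locker 3 (new)  [load 60/280]
  210 → locker 3  [load 270/280]
  180 → locker 4 (new)  [load 180/280]
4 storage lockers opened.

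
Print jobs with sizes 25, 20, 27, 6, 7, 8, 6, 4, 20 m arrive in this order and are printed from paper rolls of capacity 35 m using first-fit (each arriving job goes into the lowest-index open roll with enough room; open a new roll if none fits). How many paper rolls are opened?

4

  25 → roll 1 (new)  [load 25/35]
  20 → roll 2 (new)  [load 20/35]
  27 → roll 3 (new)  [load 27/35]
  6 → roll 1  [load 31/35]
  7 → roll 2  [load 27/35]
  8 → roll 2  [load 35/35]
  6 → roll 3  [load 33/35]
  4 → roll 1  [load 35/35]
  20 → roll 4 (new)  [load 20/35]
4 paper rolls opened.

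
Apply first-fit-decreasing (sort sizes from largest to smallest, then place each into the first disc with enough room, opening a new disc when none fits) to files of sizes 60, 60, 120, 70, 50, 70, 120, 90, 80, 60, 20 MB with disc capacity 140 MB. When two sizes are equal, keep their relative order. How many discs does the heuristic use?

6

Sorted descending: 120, 120, 90, 80, 70, 70, 60, 60, 60, 50, 20.
  120 → disc 1 (new)  [load 120/140]
  120 → disc 2 (new)  [load 120/140]
  90 → disc 3 (new)  [load 90/140]
  80 → disc 4 (new)  [load 80/140]
  70 → disc 5 (new)  [load 70/140]
  70 → disc 5  [load 140/140]
  60 → disc 4  [load 140/140]
  60 → disc 6 (new)  [load 60/140]
  60 → disc 6  [load 120/140]
  50 → disc 3  [load 140/140]
  20 → disc 1  [load 140/140]
6 discs opened.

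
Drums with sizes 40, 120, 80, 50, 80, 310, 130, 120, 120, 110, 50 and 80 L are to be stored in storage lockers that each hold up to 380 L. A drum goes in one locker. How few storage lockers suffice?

Total = 310 + 130 + 120 + 120 + 120 + 110 + 80 + 80 + 80 + 50 + 50 + 40 = 1290 L.
Lower bound: ⌈1290/380⌉ = 4 storage lockers.
A packing using 4 storage lockers:
  locker 1: 310 + 50 = 360
  locker 2: 130 + 120 + 120 = 370
  locker 3: 120 + 110 + 80 + 50 = 360
  locker 4: 80 + 80 + 40 = 200
This matches the lower bound, so 4 is optimal.

4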